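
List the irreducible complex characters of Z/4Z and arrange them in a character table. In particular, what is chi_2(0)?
Character table of Z/4Z (irreps indexed chi_0,...,chi_3 with chi_k(m) = zeta_4^(k*m), zeta_4 = exp(2*pi*i/4)):
  irrep \ class  {0} (size 1)  {1} (size 1)  {2} (size 1)  {3} (size 1)
  chi_0          1             1             1             1           
  chi_1          1             I             -1            -I          
  chi_2          1             -1            1             -1          
  chi_3          1             -I            -1            I           

Spot check: chi_2(0) = zeta_4^(2*0) = zeta_4^0 = 1.

Why: Z/4Z is abelian, so all 4 irreducible complex representations are 1-dimensional. They are given by chi_k(m) = zeta_4^(k*m) for k = 0,...,3. Row orthogonality: sum_m chi_k(m) conj(chi_l(m)) = 4 * [k = l].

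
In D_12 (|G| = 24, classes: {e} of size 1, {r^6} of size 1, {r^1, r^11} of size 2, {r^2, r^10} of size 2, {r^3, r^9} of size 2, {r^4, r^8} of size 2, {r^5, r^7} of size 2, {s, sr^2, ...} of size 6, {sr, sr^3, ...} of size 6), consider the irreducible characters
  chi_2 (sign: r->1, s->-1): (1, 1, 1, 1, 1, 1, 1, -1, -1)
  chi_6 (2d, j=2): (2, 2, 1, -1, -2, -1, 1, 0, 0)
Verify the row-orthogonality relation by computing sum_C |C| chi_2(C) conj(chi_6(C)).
Sum = 0; so <chi_2, chi_6> = 0 (distinct irreducibles are orthogonal).

Solution. Compute term by term over conjugacy classes (|C| * chi_2(C) * conj(chi_6(C))):
  1*(1)*conj(2) + 1*(1)*conj(2) + 2*(1)*conj(1) + 2*(1)*conj(-1) + 2*(1)*conj(-2) + 2*(1)*conj(-1) + 2*(1)*conj(1) + 6*(-1)*conj(0) + 6*(-1)*conj(0)
  = (2) + (2) + (2) + (-2) + (-4) + (-2) + (2) + (0) + (0)
  = 0.
Dividing by |G| = 24 gives 0/24 = 0, matching the row-orthogonality relation <chi_2, chi_6> = [chi_2 = chi_6].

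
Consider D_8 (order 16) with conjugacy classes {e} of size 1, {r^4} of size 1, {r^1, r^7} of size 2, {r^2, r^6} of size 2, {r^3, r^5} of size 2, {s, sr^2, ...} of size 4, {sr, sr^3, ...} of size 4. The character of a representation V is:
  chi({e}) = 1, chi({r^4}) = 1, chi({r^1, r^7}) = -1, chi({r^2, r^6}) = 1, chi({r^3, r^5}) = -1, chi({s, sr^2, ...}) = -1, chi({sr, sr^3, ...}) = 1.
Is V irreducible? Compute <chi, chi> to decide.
Irreducible: <chi, chi> = 1.

Details: <chi, chi> = (1/|G|) sum_C |C| * |chi(C)|^2 = (1/16)[1*|1|^2 + 1*|1|^2 + 2*|-1|^2 + 2*|1|^2 + 2*|-1|^2 + 4*|-1|^2 + 4*|1|^2]
  = (1/16)[(1) + (1) + (2) + (2) + (2) + (4) + (4)] = 16/16 = 1.
A character is irreducible iff <chi, chi> = 1, so this representation is irreducible.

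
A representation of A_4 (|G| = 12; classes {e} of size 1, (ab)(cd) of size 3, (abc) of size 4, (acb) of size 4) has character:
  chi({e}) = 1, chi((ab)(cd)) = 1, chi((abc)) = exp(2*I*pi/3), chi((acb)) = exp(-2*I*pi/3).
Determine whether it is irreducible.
Irreducible: <chi, chi> = 1.

Solution. <chi, chi> = (1/|G|) sum_C |C| * |chi(C)|^2 = (1/12)[1*|1|^2 + 3*|1|^2 + 4*|exp(2*I*pi/3)|^2 + 4*|exp(-2*I*pi/3)|^2]
  = (1/12)[(1) + (3) + (4) + (4)] = 12/12 = 1.
(Exp terms are combined using exp(i*s)*conj(exp(i*t)) = exp(i*(s-t)), and sums of them are collapsed using the identity that for every m > 1 the m distinct m-th roots of unity sum to 0, e.g. 1 + exp(2*I*pi/3) + exp(-2*I*pi/3) = 0.)
A character is irreducible iff <chi, chi> = 1, so this representation is irreducible.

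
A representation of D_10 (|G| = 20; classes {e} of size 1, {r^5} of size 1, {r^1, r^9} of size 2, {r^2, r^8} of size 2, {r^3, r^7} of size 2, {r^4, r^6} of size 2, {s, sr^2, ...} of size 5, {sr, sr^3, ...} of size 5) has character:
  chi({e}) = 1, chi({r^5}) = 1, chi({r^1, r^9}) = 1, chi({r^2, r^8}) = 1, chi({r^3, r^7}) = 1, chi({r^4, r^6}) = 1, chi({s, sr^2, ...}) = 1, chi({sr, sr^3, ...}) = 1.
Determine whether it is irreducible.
Irreducible: <chi, chi> = 1.

Reasoning: <chi, chi> = (1/|G|) sum_C |C| * |chi(C)|^2 = (1/20)[1*|1|^2 + 1*|1|^2 + 2*|1|^2 + 2*|1|^2 + 2*|1|^2 + 2*|1|^2 + 5*|1|^2 + 5*|1|^2]
  = (1/20)[(1) + (1) + (2) + (2) + (2) + (2) + (5) + (5)] = 20/20 = 1.
A character is irreducible iff <chi, chi> = 1, so this representation is irreducible.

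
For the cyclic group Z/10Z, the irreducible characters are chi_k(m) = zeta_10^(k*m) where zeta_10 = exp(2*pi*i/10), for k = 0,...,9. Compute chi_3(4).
chi_3(4) = zeta_10^12 = exp(2*I*pi/5)

Argument: chi_3(4) = zeta_10^(3*4) = zeta_10^12. Since zeta_10^10 = 1, this equals zeta_10^2 = exp(2*pi*i*2/10) = exp(2*I*pi/5).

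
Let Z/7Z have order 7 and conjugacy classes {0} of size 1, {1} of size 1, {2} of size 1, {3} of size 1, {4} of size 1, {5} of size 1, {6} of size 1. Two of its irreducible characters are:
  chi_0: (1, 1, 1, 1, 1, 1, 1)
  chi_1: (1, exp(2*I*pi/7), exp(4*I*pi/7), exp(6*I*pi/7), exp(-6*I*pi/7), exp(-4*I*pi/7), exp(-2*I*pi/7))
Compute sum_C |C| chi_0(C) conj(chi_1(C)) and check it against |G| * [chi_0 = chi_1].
Sum = 0; so <chi_0, chi_1> = 0 (distinct irreducibles are orthogonal).

Explanation: Compute term by term over conjugacy classes (|C| * chi_0(C) * conj(chi_1(C))):
  1*(1)*conj(1) + 1*(1)*conj(exp(2*I*pi/7)) + 1*(1)*conj(exp(4*I*pi/7)) + 1*(1)*conj(exp(6*I*pi/7)) + 1*(1)*conj(exp(-6*I*pi/7)) + 1*(1)*conj(exp(-4*I*pi/7)) + 1*(1)*conj(exp(-2*I*pi/7))
  = (1) + (exp(-2*I*pi/7)) + (exp(-4*I*pi/7)) + (exp(-6*I*pi/7)) + (exp(6*I*pi/7)) + (exp(4*I*pi/7)) + (exp(2*I*pi/7))
  = 0.
(Exp terms are combined using exp(i*s)*conj(exp(i*t)) = exp(i*(s-t)), and sums of them are collapsed using the identity that for every m > 1 the m distinct m-th roots of unity sum to 0, e.g. 1 + exp(2*I*pi/3) + exp(-2*I*pi/3) = 0.)
Dividing by |G| = 7 gives 0/7 = 0, matching the row-orthogonality relation <chi_0, chi_1> = [chi_0 = chi_1].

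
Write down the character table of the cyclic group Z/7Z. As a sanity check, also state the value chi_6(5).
Character table of Z/7Z (irreps indexed chi_0,...,chi_6 with chi_k(m) = zeta_7^(k*m), zeta_7 = exp(2*pi*i/7)):
  irrep \ class  {0} (size 1)  {1} (size 1)    {2} (size 1)    {3} (size 1)    {4} (size 1)    {5} (size 1)    {6} (size 1)  
  chi_0          1             1               1               1               1               1               1             
  chi_1          1             exp(2*I*pi/7)   exp(4*I*pi/7)   exp(6*I*pi/7)   exp(-6*I*pi/7)  exp(-4*I*pi/7)  exp(-2*I*pi/7)
  chi_2          1             exp(4*I*pi/7)   exp(-6*I*pi/7)  exp(-2*I*pi/7)  exp(2*I*pi/7)   exp(6*I*pi/7)   exp(-4*I*pi/7)
  chi_3          1             exp(6*I*pi/7)   exp(-2*I*pi/7)  exp(4*I*pi/7)   exp(-4*I*pi/7)  exp(2*I*pi/7)   exp(-6*I*pi/7)
  chi_4          1             exp(-6*I*pi/7)  exp(2*I*pi/7)   exp(-4*I*pi/7)  exp(4*I*pi/7)   exp(-2*I*pi/7)  exp(6*I*pi/7) 
  chi_5          1             exp(-4*I*pi/7)  exp(6*I*pi/7)   exp(2*I*pi/7)   exp(-2*I*pi/7)  exp(-6*I*pi/7)  exp(4*I*pi/7) 
  chi_6          1             exp(-2*I*pi/7)  exp(-4*I*pi/7)  exp(-6*I*pi/7)  exp(6*I*pi/7)   exp(4*I*pi/7)   exp(2*I*pi/7) 

Spot check: chi_6(5) = zeta_7^(6*5) = zeta_7^30 = exp(4*I*pi/7).

Reasoning: Z/7Z is abelian, so all 7 irreducible complex representations are 1-dimensional. They are given by chi_k(m) = zeta_7^(k*m) for k = 0,...,6. Row orthogonality: sum_m chi_k(m) conj(chi_l(m)) = 7 * [k = l].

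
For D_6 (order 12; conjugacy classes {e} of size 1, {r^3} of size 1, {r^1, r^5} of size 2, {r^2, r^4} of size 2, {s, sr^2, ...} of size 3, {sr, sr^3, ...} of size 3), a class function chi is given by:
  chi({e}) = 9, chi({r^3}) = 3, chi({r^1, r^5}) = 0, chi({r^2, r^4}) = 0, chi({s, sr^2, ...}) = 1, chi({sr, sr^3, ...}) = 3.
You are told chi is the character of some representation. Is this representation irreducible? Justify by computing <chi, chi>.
Not irreducible (reducible): <chi, chi> = 10 > 1.

Explanation: <chi, chi> = (1/|G|) sum_C |C| * |chi(C)|^2 = (1/12)[1*|9|^2 + 1*|3|^2 + 2*|0|^2 + 2*|0|^2 + 3*|1|^2 + 3*|3|^2]
  = (1/12)[(81) + (9) + (0) + (0) + (3) + (27)] = 120/12 = 10.
A character is irreducible iff <chi, chi> = 1, so this representation is reducible.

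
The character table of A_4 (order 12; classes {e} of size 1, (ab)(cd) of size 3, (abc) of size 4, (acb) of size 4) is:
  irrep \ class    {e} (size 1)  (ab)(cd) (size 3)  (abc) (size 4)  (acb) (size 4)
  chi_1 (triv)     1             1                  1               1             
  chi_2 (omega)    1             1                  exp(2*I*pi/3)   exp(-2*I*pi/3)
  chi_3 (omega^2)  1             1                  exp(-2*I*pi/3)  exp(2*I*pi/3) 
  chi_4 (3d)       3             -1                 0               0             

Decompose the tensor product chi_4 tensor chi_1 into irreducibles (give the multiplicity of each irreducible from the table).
chi_4 tensor chi_1 = chi_4 (all other irreducibles have multiplicity 0).

Justification: The character of a tensor product is the pointwise product (chi_4 * chi_1)(C) = chi_4(C) * chi_1(C):
  {e}: (3)*(1), (ab)(cd): (-1)*(1), (abc): (0)*(1), (acb): (0)*(1)
so (chi_4 * chi_1) takes values
  {e} -> 3, (ab)(cd) -> -1, (abc) -> 0, (acb) -> 0.
Now take the inner product of this character with each irreducible chi from the table, <chi_4*chi_1, chi> = (1/12) sum_C |C| (chi_4*chi_1)(C) conj(chi(C)):
  <chi_4*chi_1, chi_1> = (1/12)[1*(3)*conj(1) + 3*(-1)*conj(1) + 4*(0)*conj(1) + 4*(0)*conj(1)]
      = (1/12)[(3) + (-3) + (0) + (0)] = 0/12 = 0
  <chi_4*chi_1, chi_2> = (1/12)[1*(3)*conj(1) + 3*(-1)*conj(1) + 4*(0)*conj(exp(2*I*pi/3)) + 4*(0)*conj(exp(-2*I*pi/3))]
      = (1/12)[(3) + (-3) + (0) + (0)] = 0/12 = 0
  <chi_4*chi_1, chi_3> = (1/12)[1*(3)*conj(1) + 3*(-1)*conj(1) + 4*(0)*conj(exp(-2*I*pi/3)) + 4*(0)*conj(exp(2*I*pi/3))]
      = (1/12)[(3) + (-3) + (0) + (0)] = 0/12 = 0
  <chi_4*chi_1, chi_4> = (1/12)[1*(3)*conj(3) + 3*(-1)*conj(-1) + 4*(0)*conj(0) + 4*(0)*conj(0)]
      = (1/12)[(9) + (3) + (0) + (0)] = 12/12 = 1
(Exp terms are combined using exp(i*s)*conj(exp(i*t)) = exp(i*(s-t)), and sums of them are collapsed using the identity that for every m > 1 the m distinct m-th roots of unity sum to 0, e.g. 1 + exp(2*I*pi/3) + exp(-2*I*pi/3) = 0.)
Hence the multiplicities are chi_4: 1. Dimension check: dim(chi_4)*dim(chi_1) = 3*1 = 3 and sum (mult * dim) = 1*3 = 3.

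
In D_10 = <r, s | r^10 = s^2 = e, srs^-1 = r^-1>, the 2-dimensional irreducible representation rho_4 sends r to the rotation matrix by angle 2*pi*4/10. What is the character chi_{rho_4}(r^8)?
chi_{rho_4}(r^8) = 2*cos(2*pi*4*8/10) = -1/2 + sqrt(5)/2

Proof sketch: rho_4(r^8) is rotation by angle 2*pi*4*8/10, whose trace is 2*cos(2*pi*4*8/10) = -1/2 + sqrt(5)/2.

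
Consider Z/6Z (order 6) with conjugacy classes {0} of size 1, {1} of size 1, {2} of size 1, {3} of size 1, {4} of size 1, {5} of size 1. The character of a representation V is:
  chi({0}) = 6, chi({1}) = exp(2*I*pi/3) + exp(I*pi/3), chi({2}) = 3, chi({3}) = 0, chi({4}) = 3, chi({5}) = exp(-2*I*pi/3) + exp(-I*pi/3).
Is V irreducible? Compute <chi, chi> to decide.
Not irreducible (reducible): <chi, chi> = 10 > 1.

Explanation: <chi, chi> = (1/|G|) sum_C |C| * |chi(C)|^2 = (1/6)[1*|6|^2 + 1*|exp(2*I*pi/3) + exp(I*pi/3)|^2 + 1*|3|^2 + 1*|0|^2 + 1*|3|^2 + 1*|exp(-2*I*pi/3) + exp(-I*pi/3)|^2]
  = (1/6)[(36) + (3) + (9) + (0) + (9) + (3)] = 60/6 = 10.
(Exp terms are combined using exp(i*s)*conj(exp(i*t)) = exp(i*(s-t)), and sums of them are collapsed using the identity that for every m > 1 the m distinct m-th roots of unity sum to 0, e.g. 1 + exp(2*I*pi/3) + exp(-2*I*pi/3) = 0.)
A character is irreducible iff <chi, chi> = 1, so this representation is reducible.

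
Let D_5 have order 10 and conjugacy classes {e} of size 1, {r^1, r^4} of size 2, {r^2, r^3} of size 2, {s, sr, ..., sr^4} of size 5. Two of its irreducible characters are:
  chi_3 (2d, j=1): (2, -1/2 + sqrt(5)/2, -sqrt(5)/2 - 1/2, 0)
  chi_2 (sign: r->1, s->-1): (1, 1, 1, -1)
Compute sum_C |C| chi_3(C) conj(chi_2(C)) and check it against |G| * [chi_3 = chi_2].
Sum = 0; so <chi_3, chi_2> = 0 (distinct irreducibles are orthogonal).

Argument: Compute term by term over conjugacy classes (|C| * chi_3(C) * conj(chi_2(C))):
  1*(2)*conj(1) + 2*(-1/2 + sqrt(5)/2)*conj(1) + 2*(-sqrt(5)/2 - 1/2)*conj(1) + 5*(0)*conj(-1)
  = (2) + (-1 + sqrt(5)) + (-sqrt(5) - 1) + (0)
  = 0.
Dividing by |G| = 10 gives 0/10 = 0, matching the row-orthogonality relation <chi_3, chi_2> = [chi_3 = chi_2].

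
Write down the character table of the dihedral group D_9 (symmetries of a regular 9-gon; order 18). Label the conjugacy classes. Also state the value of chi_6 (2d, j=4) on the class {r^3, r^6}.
Conjugacy classes: {e} of size 1, {r^1, r^8} of size 2, {r^2, r^7} of size 2, {r^3, r^6} of size 2, {r^4, r^5} of size 2, {s, sr, ..., sr^8} of size 9.
Character table:
  irrep \ class              {e} (size 1)  {r^1, r^8} (size 2)  {r^2, r^7} (size 2)  {r^3, r^6} (size 2)  {r^4, r^5} (size 2)  {s, sr, ..., sr^8} (size 9)
  chi_1 (triv)               1             1                    1                    1                    1                    1                          
  chi_2 (sign: r->1, s->-1)  1             1                    1                    1                    1                    -1                         
  chi_3 (2d, j=1)            2             2*cos(2*pi/9)        2*cos(4*pi/9)        -1                   -2*cos(pi/9)         0                          
  chi_4 (2d, j=2)            2             2*cos(4*pi/9)        -2*cos(pi/9)         -1                   2*cos(2*pi/9)        0                          
  chi_5 (2d, j=3)            2             -1                   -1                   2                    -1                   0                          
  chi_6 (2d, j=4)            2             -2*cos(pi/9)         2*cos(2*pi/9)        -1                   2*cos(4*pi/9)        0                          

Spot check: chi_6 (2d, j=4) on {r^3, r^6} = -1.

Working: D_9 has order 2*9 = 18 with 6 conjugacy classes, hence 6 irreducibles. Sum of squared dims 1 + 1 + 4 + 4 + 4 + 4 = 18 = |G|. Linear characters come from the abelianisation; the 2-dimensional irreps have character r^k -> 2*cos(2*pi*j*k/9), reflections -> 0.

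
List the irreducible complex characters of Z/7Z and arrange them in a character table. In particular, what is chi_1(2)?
Character table of Z/7Z (irreps indexed chi_0,...,chi_6 with chi_k(m) = zeta_7^(k*m), zeta_7 = exp(2*pi*i/7)):
  irrep \ class  {0} (size 1)  {1} (size 1)    {2} (size 1)    {3} (size 1)    {4} (size 1)    {5} (size 1)    {6} (size 1)  
  chi_0          1             1               1               1               1               1               1             
  chi_1          1             exp(2*I*pi/7)   exp(4*I*pi/7)   exp(6*I*pi/7)   exp(-6*I*pi/7)  exp(-4*I*pi/7)  exp(-2*I*pi/7)
  chi_2          1             exp(4*I*pi/7)   exp(-6*I*pi/7)  exp(-2*I*pi/7)  exp(2*I*pi/7)   exp(6*I*pi/7)   exp(-4*I*pi/7)
  chi_3          1             exp(6*I*pi/7)   exp(-2*I*pi/7)  exp(4*I*pi/7)   exp(-4*I*pi/7)  exp(2*I*pi/7)   exp(-6*I*pi/7)
  chi_4          1             exp(-6*I*pi/7)  exp(2*I*pi/7)   exp(-4*I*pi/7)  exp(4*I*pi/7)   exp(-2*I*pi/7)  exp(6*I*pi/7) 
  chi_5          1             exp(-4*I*pi/7)  exp(6*I*pi/7)   exp(2*I*pi/7)   exp(-2*I*pi/7)  exp(-6*I*pi/7)  exp(4*I*pi/7) 
  chi_6          1             exp(-2*I*pi/7)  exp(-4*I*pi/7)  exp(-6*I*pi/7)  exp(6*I*pi/7)   exp(4*I*pi/7)   exp(2*I*pi/7) 

Spot check: chi_1(2) = zeta_7^(1*2) = zeta_7^2 = exp(4*I*pi/7).

Derivation: Z/7Z is abelian, so all 7 irreducible complex representations are 1-dimensional. They are given by chi_k(m) = zeta_7^(k*m) for k = 0,...,6. Row orthogonality: sum_m chi_k(m) conj(chi_l(m)) = 7 * [k = l].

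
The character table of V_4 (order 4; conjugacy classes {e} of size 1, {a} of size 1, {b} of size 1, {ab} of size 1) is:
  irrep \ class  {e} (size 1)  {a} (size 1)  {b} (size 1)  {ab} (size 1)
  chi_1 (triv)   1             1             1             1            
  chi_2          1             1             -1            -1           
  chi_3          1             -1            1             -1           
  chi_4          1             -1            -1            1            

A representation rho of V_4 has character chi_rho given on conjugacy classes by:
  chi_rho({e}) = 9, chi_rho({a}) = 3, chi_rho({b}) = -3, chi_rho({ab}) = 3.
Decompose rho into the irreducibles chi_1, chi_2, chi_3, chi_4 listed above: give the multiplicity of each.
Multiplicities: chi_1: 3, chi_2: 3, chi_3: 0, chi_4: 3.

Derivation: Use <chi_rho, chi> = (1/|G|) sum_C |C| * chi_rho(C) * conj(chi(C)) with |G| = 4 for each irreducible chi in the table:
  <chi_rho, chi_1> = (1/4)[1*(9)*conj(1) + 1*(3)*conj(1) + 1*(-3)*conj(1) + 1*(3)*conj(1)]
      = (1/4)[(9) + (3) + (-3) + (3)] = 12/4 = 3
  <chi_rho, chi_2> = (1/4)[1*(9)*conj(1) + 1*(3)*conj(1) + 1*(-3)*conj(-1) + 1*(3)*conj(-1)]
      = (1/4)[(9) + (3) + (3) + (-3)] = 12/4 = 3
  <chi_rho, chi_3> = (1/4)[1*(9)*conj(1) + 1*(3)*conj(-1) + 1*(-3)*conj(1) + 1*(3)*conj(-1)]
      = (1/4)[(9) + (-3) + (-3) + (-3)] = 0/4 = 0
  <chi_rho, chi_4> = (1/4)[1*(9)*conj(1) + 1*(3)*conj(-1) + 1*(-3)*conj(-1) + 1*(3)*conj(1)]
      = (1/4)[(9) + (-3) + (3) + (3)] = 12/4 = 3
Dimension check: dim(rho) = sum (mult * dim) = 3*1 + 3*1 + 0*1 + 3*1 = 9 = chi_rho(e) = 9.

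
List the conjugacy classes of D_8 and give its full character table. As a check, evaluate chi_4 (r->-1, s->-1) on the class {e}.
Conjugacy classes: {e} of size 1, {r^4} of size 1, {r^1, r^7} of size 2, {r^2, r^6} of size 2, {r^3, r^5} of size 2, {s, sr^2, ...} of size 4, {sr, sr^3, ...} of size 4.
Character table:
  irrep \ class              {e} (size 1)  {r^4} (size 1)  {r^1, r^7} (size 2)  {r^2, r^6} (size 2)  {r^3, r^5} (size 2)  {s, sr^2, ...} (size 4)  {sr, sr^3, ...} (size 4)
  chi_1 (triv)               1             1               1                    1                    1                    1                        1                       
  chi_2 (sign: r->1, s->-1)  1             1               1                    1                    1                    -1                       -1                      
  chi_3 (r->-1, s->1)        1             1               -1                   1                    -1                   1                        -1                      
  chi_4 (r->-1, s->-1)       1             1               -1                   1                    -1                   -1                       1                       
  chi_5 (2d, j=1)            2             -2              sqrt(2)              0                    -sqrt(2)             0                        0                       
  chi_6 (2d, j=2)            2             2               0                    -2                   0                    0                        0                       
  chi_7 (2d, j=3)            2             -2              -sqrt(2)             0                    sqrt(2)              0                        0                       

Spot check: chi_4 (r->-1, s->-1) on {e} = 1.

Solution. D_8 has order 2*8 = 16 with 7 conjugacy classes, hence 7 irreducibles. Sum of squared dims 1 + 1 + 1 + 1 + 4 + 4 + 4 = 16 = |G|. Linear characters come from the abelianisation; the 2-dimensional irreps have character r^k -> 2*cos(2*pi*j*k/8), reflections -> 0.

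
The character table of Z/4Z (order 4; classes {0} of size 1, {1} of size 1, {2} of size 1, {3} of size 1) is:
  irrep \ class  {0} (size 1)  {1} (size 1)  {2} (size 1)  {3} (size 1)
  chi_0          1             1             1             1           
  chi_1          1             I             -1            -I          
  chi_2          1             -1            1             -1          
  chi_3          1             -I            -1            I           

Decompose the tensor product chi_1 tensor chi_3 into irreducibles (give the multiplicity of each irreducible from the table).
chi_1 tensor chi_3 = chi_0 (all other irreducibles have multiplicity 0).

Why: The character of a tensor product is the pointwise product (chi_1 * chi_3)(C) = chi_1(C) * chi_3(C):
  {0}: (1)*(1), {1}: (I)*(-I), {2}: (-1)*(-1), {3}: (-I)*(I)
so (chi_1 * chi_3) takes values
  {0} -> 1, {1} -> 1, {2} -> 1, {3} -> 1.
Now take the inner product of this character with each irreducible chi from the table, <chi_1*chi_3, chi> = (1/4) sum_C |C| (chi_1*chi_3)(C) conj(chi(C)):
  <chi_1*chi_3, chi_0> = (1/4)[1*(1)*conj(1) + 1*(1)*conj(1) + 1*(1)*conj(1) + 1*(1)*conj(1)]
      = (1/4)[(1) + (1) + (1) + (1)] = 4/4 = 1
  <chi_1*chi_3, chi_1> = (1/4)[1*(1)*conj(1) + 1*(1)*conj(I) + 1*(1)*conj(-1) + 1*(1)*conj(-I)]
      = (1/4)[(1) + (-I) + (-1) + (I)] = 0/4 = 0
  <chi_1*chi_3, chi_2> = (1/4)[1*(1)*conj(1) + 1*(1)*conj(-1) + 1*(1)*conj(1) + 1*(1)*conj(-1)]
      = (1/4)[(1) + (-1) + (1) + (-1)] = 0/4 = 0
  <chi_1*chi_3, chi_3> = (1/4)[1*(1)*conj(1) + 1*(1)*conj(-I) + 1*(1)*conj(-1) + 1*(1)*conj(I)]
      = (1/4)[(1) + (I) + (-1) + (-I)] = 0/4 = 0
(Exp terms are combined using exp(i*s)*conj(exp(i*t)) = exp(i*(s-t)), and sums of them are collapsed using the identity that for every m > 1 the m distinct m-th roots of unity sum to 0, e.g. 1 + exp(2*I*pi/3) + exp(-2*I*pi/3) = 0.)
Hence the multiplicities are chi_0: 1. Dimension check: dim(chi_1)*dim(chi_3) = 1*1 = 1 and sum (mult * dim) = 1*1 = 1.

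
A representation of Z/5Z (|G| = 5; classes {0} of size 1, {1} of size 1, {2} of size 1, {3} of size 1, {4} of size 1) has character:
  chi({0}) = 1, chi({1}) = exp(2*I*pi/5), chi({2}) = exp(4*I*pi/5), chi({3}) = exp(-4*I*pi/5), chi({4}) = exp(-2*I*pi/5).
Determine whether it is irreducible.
Irreducible: <chi, chi> = 1.

Explanation: <chi, chi> = (1/|G|) sum_C |C| * |chi(C)|^2 = (1/5)[1*|1|^2 + 1*|exp(2*I*pi/5)|^2 + 1*|exp(4*I*pi/5)|^2 + 1*|exp(-4*I*pi/5)|^2 + 1*|exp(-2*I*pi/5)|^2]
  = (1/5)[(1) + (1) + (1) + (1) + (1)] = 5/5 = 1.
(Exp terms are combined using exp(i*s)*conj(exp(i*t)) = exp(i*(s-t)), and sums of them are collapsed using the identity that for every m > 1 the m distinct m-th roots of unity sum to 0, e.g. 1 + exp(2*I*pi/3) + exp(-2*I*pi/3) = 0.)
A character is irreducible iff <chi, chi> = 1, so this representation is irreducible.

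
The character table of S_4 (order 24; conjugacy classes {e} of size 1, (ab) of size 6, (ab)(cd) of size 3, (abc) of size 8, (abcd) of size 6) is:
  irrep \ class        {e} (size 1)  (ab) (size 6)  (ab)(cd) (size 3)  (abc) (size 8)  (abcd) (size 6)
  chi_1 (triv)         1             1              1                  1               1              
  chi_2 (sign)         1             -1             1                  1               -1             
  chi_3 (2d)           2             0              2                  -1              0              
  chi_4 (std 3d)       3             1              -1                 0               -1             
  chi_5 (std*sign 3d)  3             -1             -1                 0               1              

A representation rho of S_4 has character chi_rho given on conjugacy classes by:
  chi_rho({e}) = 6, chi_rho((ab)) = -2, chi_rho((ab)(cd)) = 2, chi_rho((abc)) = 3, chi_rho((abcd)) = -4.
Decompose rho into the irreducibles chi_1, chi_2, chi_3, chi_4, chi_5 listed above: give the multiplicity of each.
Multiplicities: chi_1: 0, chi_2: 3, chi_3: 0, chi_4: 1, chi_5: 0.

Explanation: Use <chi_rho, chi> = (1/|G|) sum_C |C| * chi_rho(C) * conj(chi(C)) with |G| = 24 for each irreducible chi in the table:
  <chi_rho, chi_1> = (1/24)[1*(6)*conj(1) + 6*(-2)*conj(1) + 3*(2)*conj(1) + 8*(3)*conj(1) + 6*(-4)*conj(1)]
      = (1/24)[(6) + (-12) + (6) + (24) + (-24)] = 0/24 = 0
  <chi_rho, chi_2> = (1/24)[1*(6)*conj(1) + 6*(-2)*conj(-1) + 3*(2)*conj(1) + 8*(3)*conj(1) + 6*(-4)*conj(-1)]
      = (1/24)[(6) + (12) + (6) + (24) + (24)] = 72/24 = 3
  <chi_rho, chi_3> = (1/24)[1*(6)*conj(2) + 6*(-2)*conj(0) + 3*(2)*conj(2) + 8*(3)*conj(-1) + 6*(-4)*conj(0)]
      = (1/24)[(12) + (0) + (12) + (-24) + (0)] = 0/24 = 0
  <chi_rho, chi_4> = (1/24)[1*(6)*conj(3) + 6*(-2)*conj(1) + 3*(2)*conj(-1) + 8*(3)*conj(0) + 6*(-4)*conj(-1)]
      = (1/24)[(18) + (-12) + (-6) + (0) + (24)] = 24/24 = 1
  <chi_rho, chi_5> = (1/24)[1*(6)*conj(3) + 6*(-2)*conj(-1) + 3*(2)*conj(-1) + 8*(3)*conj(0) + 6*(-4)*conj(1)]
      = (1/24)[(18) + (12) + (-6) + (0) + (-24)] = 0/24 = 0
Dimension check: dim(rho) = sum (mult * dim) = 0*1 + 3*1 + 0*2 + 1*3 + 0*3 = 6 = chi_rho(e) = 6.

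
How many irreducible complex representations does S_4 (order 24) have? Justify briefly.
5

Argument: The number of irreducible complex representations of a finite group equals its number of conjugacy classes. Conjugacy classes in S_4 correspond to cycle types, i.e. partitions of 4; there are p(4) = 5 of them, so S_4 (order 24) has exactly 5 irreducible complex representations.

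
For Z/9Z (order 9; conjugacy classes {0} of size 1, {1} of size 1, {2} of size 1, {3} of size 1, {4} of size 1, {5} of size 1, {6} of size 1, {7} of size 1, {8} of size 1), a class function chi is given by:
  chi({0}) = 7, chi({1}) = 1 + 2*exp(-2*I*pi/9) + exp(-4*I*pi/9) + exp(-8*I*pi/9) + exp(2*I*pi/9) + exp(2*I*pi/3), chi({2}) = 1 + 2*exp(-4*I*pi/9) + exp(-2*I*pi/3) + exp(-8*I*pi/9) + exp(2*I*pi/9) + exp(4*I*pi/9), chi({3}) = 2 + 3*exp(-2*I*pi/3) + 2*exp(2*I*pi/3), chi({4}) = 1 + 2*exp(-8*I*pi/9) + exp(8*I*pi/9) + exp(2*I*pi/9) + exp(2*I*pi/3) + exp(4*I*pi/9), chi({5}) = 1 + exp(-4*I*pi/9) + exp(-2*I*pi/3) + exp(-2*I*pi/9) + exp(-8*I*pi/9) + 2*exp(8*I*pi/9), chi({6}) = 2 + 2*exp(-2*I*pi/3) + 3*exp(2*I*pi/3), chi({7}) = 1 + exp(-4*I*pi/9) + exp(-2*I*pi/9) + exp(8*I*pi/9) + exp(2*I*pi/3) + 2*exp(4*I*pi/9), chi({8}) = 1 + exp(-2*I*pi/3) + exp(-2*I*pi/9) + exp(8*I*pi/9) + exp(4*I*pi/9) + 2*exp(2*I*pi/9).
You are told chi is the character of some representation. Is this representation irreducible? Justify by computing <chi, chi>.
Not irreducible (reducible): <chi, chi> = 9 > 1.

Details: <chi, chi> = (1/|G|) sum_C |C| * |chi(C)|^2 = (1/9)[1*|7|^2 + 1*|1 + 2*exp(-2*I*pi/9) + exp(-4*I*pi/9) + exp(-8*I*pi/9) + exp(2*I*pi/9) + exp(2*I*pi/3)|^2 + 1*|1 + 2*exp(-4*I*pi/9) + exp(-2*I*pi/3) + exp(-8*I*pi/9) + exp(2*I*pi/9) + exp(4*I*pi/9)|^2 + 1*|2 + 3*exp(-2*I*pi/3) + 2*exp(2*I*pi/3)|^2 + 1*|1 + 2*exp(-8*I*pi/9) + exp(8*I*pi/9) + exp(2*I*pi/9) + exp(2*I*pi/3) + exp(4*I*pi/9)|^2 + 1*|1 + exp(-4*I*pi/9) + exp(-2*I*pi/3) + exp(-2*I*pi/9) + exp(-8*I*pi/9) + 2*exp(8*I*pi/9)|^2 + 1*|2 + 2*exp(-2*I*pi/3) + 3*exp(2*I*pi/3)|^2 + 1*|1 + exp(-4*I*pi/9) + exp(-2*I*pi/9) + exp(8*I*pi/9) + exp(2*I*pi/3) + 2*exp(4*I*pi/9)|^2 + 1*|1 + exp(-2*I*pi/3) + exp(-2*I*pi/9) + exp(8*I*pi/9) + exp(4*I*pi/9) + 2*exp(2*I*pi/9)|^2]
  = (1/9)[(49) + (9 + 6*exp(-4*I*pi/9) + 4*exp(-2*I*pi/3) + 5*exp(-2*I*pi/9) + 5*exp(-8*I*pi/9) + 5*exp(8*I*pi/9) + 5*exp(2*I*pi/9) + 4*exp(2*I*pi/3) + 6*exp(4*I*pi/9)) + (9 + 5*exp(-4*I*pi/9) + 4*exp(-2*I*pi/3) + 5*exp(-2*I*pi/9) + 6*exp(-8*I*pi/9) + 6*exp(8*I*pi/9) + 5*exp(2*I*pi/9) + 4*exp(2*I*pi/3) + 5*exp(4*I*pi/9)) + (1) + (9 + 5*exp(-4*I*pi/9) + 6*exp(-2*I*pi/9) + 4*exp(-2*I*pi/3) + 5*exp(-8*I*pi/9) + 5*exp(8*I*pi/9) + 4*exp(2*I*pi/3) + 6*exp(2*I*pi/9) + 5*exp(4*I*pi/9)) + (9 + 5*exp(-4*I*pi/9) + 6*exp(-2*I*pi/9) + 4*exp(-2*I*pi/3) + 5*exp(-8*I*pi/9) + 5*exp(8*I*pi/9) + 4*exp(2*I*pi/3) + 6*exp(2*I*pi/9) + 5*exp(4*I*pi/9)) + (1) + (9 + 5*exp(-4*I*pi/9) + 4*exp(-2*I*pi/3) + 5*exp(-2*I*pi/9) + 6*exp(-8*I*pi/9) + 6*exp(8*I*pi/9) + 5*exp(2*I*pi/9) + 4*exp(2*I*pi/3) + 5*exp(4*I*pi/9)) + (9 + 6*exp(-4*I*pi/9) + 4*exp(-2*I*pi/3) + 5*exp(-2*I*pi/9) + 5*exp(-8*I*pi/9) + 5*exp(8*I*pi/9) + 5*exp(2*I*pi/9) + 4*exp(2*I*pi/3) + 6*exp(4*I*pi/9))] = 81/9 = 9.
(Exp terms are combined using exp(i*s)*conj(exp(i*t)) = exp(i*(s-t)), and sums of them are collapsed using the identity that for every m > 1 the m distinct m-th roots of unity sum to 0, e.g. 1 + exp(2*I*pi/3) + exp(-2*I*pi/3) = 0.)
A character is irreducible iff <chi, chi> = 1, so this representation is reducible.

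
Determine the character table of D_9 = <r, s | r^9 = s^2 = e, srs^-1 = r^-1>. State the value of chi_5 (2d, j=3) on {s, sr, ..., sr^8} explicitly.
Conjugacy classes: {e} of size 1, {r^1, r^8} of size 2, {r^2, r^7} of size 2, {r^3, r^6} of size 2, {r^4, r^5} of size 2, {s, sr, ..., sr^8} of size 9.
Character table:
  irrep \ class              {e} (size 1)  {r^1, r^8} (size 2)  {r^2, r^7} (size 2)  {r^3, r^6} (size 2)  {r^4, r^5} (size 2)  {s, sr, ..., sr^8} (size 9)
  chi_1 (triv)               1             1                    1                    1                    1                    1                          
  chi_2 (sign: r->1, s->-1)  1             1                    1                    1                    1                    -1                         
  chi_3 (2d, j=1)            2             2*cos(2*pi/9)        2*cos(4*pi/9)        -1                   -2*cos(pi/9)         0                          
  chi_4 (2d, j=2)            2             2*cos(4*pi/9)        -2*cos(pi/9)         -1                   2*cos(2*pi/9)        0                          
  chi_5 (2d, j=3)            2             -1                   -1                   2                    -1                   0                          
  chi_6 (2d, j=4)            2             -2*cos(pi/9)         2*cos(2*pi/9)        -1                   2*cos(4*pi/9)        0                          

Spot check: chi_5 (2d, j=3) on {s, sr, ..., sr^8} = 0.

Why: D_9 has order 2*9 = 18 with 6 conjugacy classes, hence 6 irreducibles. Sum of squared dims 1 + 1 + 4 + 4 + 4 + 4 = 18 = |G|. Linear characters come from the abelianisation; the 2-dimensional irreps have character r^k -> 2*cos(2*pi*j*k/9), reflections -> 0.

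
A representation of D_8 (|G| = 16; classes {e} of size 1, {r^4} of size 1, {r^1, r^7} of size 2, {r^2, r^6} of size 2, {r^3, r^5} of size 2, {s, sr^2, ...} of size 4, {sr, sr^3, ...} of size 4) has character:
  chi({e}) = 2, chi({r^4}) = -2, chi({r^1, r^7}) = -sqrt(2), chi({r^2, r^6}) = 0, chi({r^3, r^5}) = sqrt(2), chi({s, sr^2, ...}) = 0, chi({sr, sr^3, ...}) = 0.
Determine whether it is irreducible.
Irreducible: <chi, chi> = 1.

Justification: <chi, chi> = (1/|G|) sum_C |C| * |chi(C)|^2 = (1/16)[1*|2|^2 + 1*|-2|^2 + 2*|-sqrt(2)|^2 + 2*|0|^2 + 2*|sqrt(2)|^2 + 4*|0|^2 + 4*|0|^2]
  = (1/16)[(4) + (4) + (4) + (0) + (4) + (0) + (0)] = 16/16 = 1.
A character is irreducible iff <chi, chi> = 1, so this representation is irreducible.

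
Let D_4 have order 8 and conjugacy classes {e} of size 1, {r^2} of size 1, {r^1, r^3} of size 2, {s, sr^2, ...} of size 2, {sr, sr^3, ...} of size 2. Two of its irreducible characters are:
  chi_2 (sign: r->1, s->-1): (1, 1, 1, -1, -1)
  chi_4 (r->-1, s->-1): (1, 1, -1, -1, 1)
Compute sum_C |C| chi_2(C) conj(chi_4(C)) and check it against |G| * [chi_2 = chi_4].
Sum = 0; so <chi_2, chi_4> = 0 (distinct irreducibles are orthogonal).

Explanation: Compute term by term over conjugacy classes (|C| * chi_2(C) * conj(chi_4(C))):
  1*(1)*conj(1) + 1*(1)*conj(1) + 2*(1)*conj(-1) + 2*(-1)*conj(-1) + 2*(-1)*conj(1)
  = (1) + (1) + (-2) + (2) + (-2)
  = 0.
Dividing by |G| = 8 gives 0/8 = 0, matching the row-orthogonality relation <chi_2, chi_4> = [chi_2 = chi_4].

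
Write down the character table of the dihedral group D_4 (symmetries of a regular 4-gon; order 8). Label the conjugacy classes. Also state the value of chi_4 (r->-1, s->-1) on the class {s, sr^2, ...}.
Conjugacy classes: {e} of size 1, {r^2} of size 1, {r^1, r^3} of size 2, {s, sr^2, ...} of size 2, {sr, sr^3, ...} of size 2.
Character table:
  irrep \ class              {e} (size 1)  {r^2} (size 1)  {r^1, r^3} (size 2)  {s, sr^2, ...} (size 2)  {sr, sr^3, ...} (size 2)
  chi_1 (triv)               1             1               1                    1                        1                       
  chi_2 (sign: r->1, s->-1)  1             1               1                    -1                       -1                      
  chi_3 (r->-1, s->1)        1             1               -1                   1                        -1                      
  chi_4 (r->-1, s->-1)       1             1               -1                   -1                       1                       
  chi_5 (2d, j=1)            2             -2              0                    0                        0                       

Spot check: chi_4 (r->-1, s->-1) on {s, sr^2, ...} = -1.

Derivation: D_4 has order 2*4 = 8 with 5 conjugacy classes, hence 5 irreducibles. Sum of squared dims 1 + 1 + 1 + 1 + 4 = 8 = |G|. Linear characters come from the abelianisation; the 2-dimensional irreps have character r^k -> 2*cos(2*pi*j*k/4), reflections -> 0.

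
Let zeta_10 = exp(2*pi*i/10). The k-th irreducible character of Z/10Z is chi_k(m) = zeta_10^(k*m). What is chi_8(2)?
chi_8(2) = zeta_10^16 = exp(-4*I*pi/5)

Derivation: chi_8(2) = zeta_10^(8*2) = zeta_10^16. Since zeta_10^10 = 1, this equals zeta_10^6 = exp(2*pi*i*6/10) = exp(-4*I*pi/5).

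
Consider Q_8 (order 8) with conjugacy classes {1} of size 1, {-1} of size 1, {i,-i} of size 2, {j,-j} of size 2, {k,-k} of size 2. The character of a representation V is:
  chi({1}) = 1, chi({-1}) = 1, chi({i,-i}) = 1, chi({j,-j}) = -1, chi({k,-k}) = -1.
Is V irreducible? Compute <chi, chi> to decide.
Irreducible: <chi, chi> = 1.

Solution. <chi, chi> = (1/|G|) sum_C |C| * |chi(C)|^2 = (1/8)[1*|1|^2 + 1*|1|^2 + 2*|1|^2 + 2*|-1|^2 + 2*|-1|^2]
  = (1/8)[(1) + (1) + (2) + (2) + (2)] = 8/8 = 1.
A character is irreducible iff <chi, chi> = 1, so this representation is irreducible.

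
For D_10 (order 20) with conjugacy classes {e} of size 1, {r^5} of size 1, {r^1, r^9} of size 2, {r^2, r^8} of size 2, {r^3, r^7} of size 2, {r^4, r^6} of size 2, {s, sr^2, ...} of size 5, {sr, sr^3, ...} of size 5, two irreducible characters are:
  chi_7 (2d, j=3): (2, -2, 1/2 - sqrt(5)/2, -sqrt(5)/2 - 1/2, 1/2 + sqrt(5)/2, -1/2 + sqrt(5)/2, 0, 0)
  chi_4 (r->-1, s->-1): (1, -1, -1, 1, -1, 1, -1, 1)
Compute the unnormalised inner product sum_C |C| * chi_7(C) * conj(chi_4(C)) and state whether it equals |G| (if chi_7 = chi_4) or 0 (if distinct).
Sum = 0; so <chi_7, chi_4> = 0 (distinct irreducibles are orthogonal).

Justification: Compute term by term over conjugacy classes (|C| * chi_7(C) * conj(chi_4(C))):
  1*(2)*conj(1) + 1*(-2)*conj(-1) + 2*(1/2 - sqrt(5)/2)*conj(-1) + 2*(-sqrt(5)/2 - 1/2)*conj(1) + 2*(1/2 + sqrt(5)/2)*conj(-1) + 2*(-1/2 + sqrt(5)/2)*conj(1) + 5*(0)*conj(-1) + 5*(0)*conj(1)
  = (2) + (2) + (-1 + sqrt(5)) + (-sqrt(5) - 1) + (-sqrt(5) - 1) + (-1 + sqrt(5)) + (0) + (0)
  = 0.
Dividing by |G| = 20 gives 0/20 = 0, matching the row-orthogonality relation <chi_7, chi_4> = [chi_7 = chi_4].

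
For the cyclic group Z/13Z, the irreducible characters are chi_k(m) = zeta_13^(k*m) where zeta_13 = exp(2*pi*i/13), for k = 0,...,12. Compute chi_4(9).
chi_4(9) = zeta_13^36 = exp(-6*I*pi/13)

Explanation: chi_4(9) = zeta_13^(4*9) = zeta_13^36. Since zeta_13^13 = 1, this equals zeta_13^10 = exp(2*pi*i*10/13) = exp(-6*I*pi/13).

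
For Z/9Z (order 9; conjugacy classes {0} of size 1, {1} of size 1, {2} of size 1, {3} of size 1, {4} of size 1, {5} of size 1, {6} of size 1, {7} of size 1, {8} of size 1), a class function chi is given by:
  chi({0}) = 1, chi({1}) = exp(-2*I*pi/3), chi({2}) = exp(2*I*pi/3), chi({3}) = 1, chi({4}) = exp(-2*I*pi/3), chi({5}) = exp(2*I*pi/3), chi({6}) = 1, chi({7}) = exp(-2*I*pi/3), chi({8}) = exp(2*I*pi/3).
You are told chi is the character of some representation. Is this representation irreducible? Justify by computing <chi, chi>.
Irreducible: <chi, chi> = 1.

Argument: <chi, chi> = (1/|G|) sum_C |C| * |chi(C)|^2 = (1/9)[1*|1|^2 + 1*|exp(-2*I*pi/3)|^2 + 1*|exp(2*I*pi/3)|^2 + 1*|1|^2 + 1*|exp(-2*I*pi/3)|^2 + 1*|exp(2*I*pi/3)|^2 + 1*|1|^2 + 1*|exp(-2*I*pi/3)|^2 + 1*|exp(2*I*pi/3)|^2]
  = (1/9)[(1) + (1) + (1) + (1) + (1) + (1) + (1) + (1) + (1)] = 9/9 = 1.
(Exp terms are combined using exp(i*s)*conj(exp(i*t)) = exp(i*(s-t)), and sums of them are collapsed using the identity that for every m > 1 the m distinct m-th roots of unity sum to 0, e.g. 1 + exp(2*I*pi/3) + exp(-2*I*pi/3) = 0.)
A character is irreducible iff <chi, chi> = 1, so this representation is irreducible.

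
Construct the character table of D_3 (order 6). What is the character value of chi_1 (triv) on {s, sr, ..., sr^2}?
Conjugacy classes: {e} of size 1, {r^1, r^2} of size 2, {s, sr, ..., sr^2} of size 3.
Character table:
  irrep \ class              {e} (size 1)  {r^1, r^2} (size 2)  {s, sr, ..., sr^2} (size 3)
  chi_1 (triv)               1             1                    1                          
  chi_2 (sign: r->1, s->-1)  1             1                    -1                         
  chi_3 (2d, j=1)            2             -1                   0                          

Spot check: chi_1 (triv) on {s, sr, ..., sr^2} = 1.

Solution. D_3 has order 2*3 = 6 with 3 conjugacy classes, hence 3 irreducibles. Sum of squared dims 1 + 1 + 4 = 6 = |G|. Linear characters come from the abelianisation; the 2-dimensional irreps have character r^k -> 2*cos(2*pi*j*k/3), reflections -> 0.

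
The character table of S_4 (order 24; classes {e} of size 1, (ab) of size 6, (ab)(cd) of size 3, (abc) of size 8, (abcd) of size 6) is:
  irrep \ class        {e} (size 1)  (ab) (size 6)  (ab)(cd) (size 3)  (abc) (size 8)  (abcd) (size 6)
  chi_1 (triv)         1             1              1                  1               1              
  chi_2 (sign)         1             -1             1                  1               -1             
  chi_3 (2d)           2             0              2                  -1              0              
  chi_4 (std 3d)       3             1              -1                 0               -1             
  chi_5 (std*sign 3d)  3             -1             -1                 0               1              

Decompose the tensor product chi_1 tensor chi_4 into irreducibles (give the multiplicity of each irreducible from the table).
chi_1 tensor chi_4 = chi_4 (all other irreducibles have multiplicity 0).

The character of a tensor product is the pointwise product (chi_1 * chi_4)(C) = chi_1(C) * chi_4(C):
  {e}: (1)*(3), (ab): (1)*(1), (ab)(cd): (1)*(-1), (abc): (1)*(0), (abcd): (1)*(-1)
so (chi_1 * chi_4) takes values
  {e} -> 3, (ab) -> 1, (ab)(cd) -> -1, (abc) -> 0, (abcd) -> -1.
Now take the inner product of this character with each irreducible chi from the table, <chi_1*chi_4, chi> = (1/24) sum_C |C| (chi_1*chi_4)(C) conj(chi(C)):
  <chi_1*chi_4, chi_1> = (1/24)[1*(3)*conj(1) + 6*(1)*conj(1) + 3*(-1)*conj(1) + 8*(0)*conj(1) + 6*(-1)*conj(1)]
      = (1/24)[(3) + (6) + (-3) + (0) + (-6)] = 0/24 = 0
  <chi_1*chi_4, chi_2> = (1/24)[1*(3)*conj(1) + 6*(1)*conj(-1) + 3*(-1)*conj(1) + 8*(0)*conj(1) + 6*(-1)*conj(-1)]
      = (1/24)[(3) + (-6) + (-3) + (0) + (6)] = 0/24 = 0
  <chi_1*chi_4, chi_3> = (1/24)[1*(3)*conj(2) + 6*(1)*conj(0) + 3*(-1)*conj(2) + 8*(0)*conj(-1) + 6*(-1)*conj(0)]
      = (1/24)[(6) + (0) + (-6) + (0) + (0)] = 0/24 = 0
  <chi_1*chi_4, chi_4> = (1/24)[1*(3)*conj(3) + 6*(1)*conj(1) + 3*(-1)*conj(-1) + 8*(0)*conj(0) + 6*(-1)*conj(-1)]
      = (1/24)[(9) + (6) + (3) + (0) + (6)] = 24/24 = 1
  <chi_1*chi_4, chi_5> = (1/24)[1*(3)*conj(3) + 6*(1)*conj(-1) + 3*(-1)*conj(-1) + 8*(0)*conj(0) + 6*(-1)*conj(1)]
      = (1/24)[(9) + (-6) + (3) + (0) + (-6)] = 0/24 = 0
Hence the multiplicities are chi_4: 1. Dimension check: dim(chi_1)*dim(chi_4) = 1*3 = 3 and sum (mult * dim) = 1*3 = 3.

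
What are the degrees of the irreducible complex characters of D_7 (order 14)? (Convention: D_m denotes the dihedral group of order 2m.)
Dimensions: 1, 1, 2, 2, 2

Derivation: There are 5 irreducibles (= number of conjugacy classes). Their dimensions d_i satisfy sum d_i^2 = |G| = 14: 1 + 1 + 4 + 4 + 4 = 14.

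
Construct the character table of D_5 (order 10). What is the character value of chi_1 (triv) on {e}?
Conjugacy classes: {e} of size 1, {r^1, r^4} of size 2, {r^2, r^3} of size 2, {s, sr, ..., sr^4} of size 5.
Character table:
  irrep \ class              {e} (size 1)  {r^1, r^4} (size 2)  {r^2, r^3} (size 2)  {s, sr, ..., sr^4} (size 5)
  chi_1 (triv)               1             1                    1                    1                          
  chi_2 (sign: r->1, s->-1)  1             1                    1                    -1                         
  chi_3 (2d, j=1)            2             -1/2 + sqrt(5)/2     -sqrt(5)/2 - 1/2     0                          
  chi_4 (2d, j=2)            2             -sqrt(5)/2 - 1/2     -1/2 + sqrt(5)/2     0                          

Spot check: chi_1 (triv) on {e} = 1.

D_5 has order 2*5 = 10 with 4 conjugacy classes, hence 4 irreducibles. Sum of squared dims 1 + 1 + 4 + 4 = 10 = |G|. Linear characters come from the abelianisation; the 2-dimensional irreps have character r^k -> 2*cos(2*pi*j*k/5), reflections -> 0.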